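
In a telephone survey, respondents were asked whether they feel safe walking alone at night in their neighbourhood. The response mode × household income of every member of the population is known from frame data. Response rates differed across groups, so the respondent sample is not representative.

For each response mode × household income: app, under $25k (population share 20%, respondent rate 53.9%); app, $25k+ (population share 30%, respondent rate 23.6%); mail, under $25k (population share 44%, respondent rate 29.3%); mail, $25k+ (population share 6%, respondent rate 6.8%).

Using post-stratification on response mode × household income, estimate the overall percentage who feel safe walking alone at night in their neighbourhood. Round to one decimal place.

31.2%

Each cell contributes population-share × respondent value:
  app, under $25k: 0.2 × 53.9 = 10.78
  app, $25k+: 0.3 × 23.6 = 7.08
  mail, under $25k: 0.44 × 29.3 = 12.892
  mail, $25k+: 0.06 × 6.8 = 0.408
Post-stratified estimate = 31.16 → 31.2%.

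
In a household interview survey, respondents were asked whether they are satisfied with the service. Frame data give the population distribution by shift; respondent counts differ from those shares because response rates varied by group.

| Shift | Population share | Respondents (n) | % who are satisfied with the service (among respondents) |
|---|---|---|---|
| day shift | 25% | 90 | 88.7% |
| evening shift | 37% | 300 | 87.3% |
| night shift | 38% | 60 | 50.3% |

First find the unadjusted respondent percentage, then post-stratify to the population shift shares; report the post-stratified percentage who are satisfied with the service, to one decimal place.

73.6%

Unadjusted (pooled respondent) estimate weights by respondent counts:
  (90/450)×88.7 + (300/450)×87.3 + (60/450)×50.3 = 82.6467%
Reweighting by population shift shares:
  0.25×88.7 + 0.37×87.3 + 0.38×50.3 = 73.59%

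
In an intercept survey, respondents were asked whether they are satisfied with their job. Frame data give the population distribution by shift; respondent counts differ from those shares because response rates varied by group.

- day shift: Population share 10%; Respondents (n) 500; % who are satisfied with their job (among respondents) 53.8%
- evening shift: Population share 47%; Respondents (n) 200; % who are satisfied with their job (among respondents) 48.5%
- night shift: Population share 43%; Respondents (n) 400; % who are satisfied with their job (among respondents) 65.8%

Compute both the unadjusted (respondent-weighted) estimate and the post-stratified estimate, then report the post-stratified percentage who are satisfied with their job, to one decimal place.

56.5%

Without adjustment, the pooled respondent share is:
  (500/1100)×53.8 + (200/1100)×48.5 + (400/1100)×65.8 = 57.2%
Post-stratified estimate weights by population shares:
  0.1×53.8 + 0.47×48.5 + 0.43×65.8 = 56.469%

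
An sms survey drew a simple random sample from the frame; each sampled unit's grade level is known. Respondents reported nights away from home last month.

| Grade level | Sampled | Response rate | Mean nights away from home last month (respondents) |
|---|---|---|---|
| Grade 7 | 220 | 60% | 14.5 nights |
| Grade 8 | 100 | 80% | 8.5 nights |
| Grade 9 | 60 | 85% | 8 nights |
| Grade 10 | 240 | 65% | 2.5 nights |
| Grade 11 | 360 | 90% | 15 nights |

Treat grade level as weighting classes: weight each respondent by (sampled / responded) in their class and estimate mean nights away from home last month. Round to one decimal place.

10.7

With weight = n_sampled/n_responded per class, the weighted class total is n_sampled:
  Grade 7: 220 × 14.5 = 3190
  Grade 8: 100 × 8.5 = 850
  Grade 9: 60 × 8 = 480
  Grade 10: 240 × 2.5 = 600
  Grade 11: 360 × 15 = 5400
Adjusted estimate = 10,520 / 980 = 10.7347 → 10.7.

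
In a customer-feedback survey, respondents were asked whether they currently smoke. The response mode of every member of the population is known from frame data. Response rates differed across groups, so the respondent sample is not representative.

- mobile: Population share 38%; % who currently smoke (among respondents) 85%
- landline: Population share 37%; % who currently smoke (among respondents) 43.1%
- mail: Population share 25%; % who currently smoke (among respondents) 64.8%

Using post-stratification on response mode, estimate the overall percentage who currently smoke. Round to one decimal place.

Reweight to the known response mode distribution:
  mobile: 0.38 × 85 = 32.3
  landline: 0.37 × 43.1 = 15.947
  mail: 0.25 × 64.8 = 16.2
Post-stratified estimate = 64.447 → 64.4%.

64.4%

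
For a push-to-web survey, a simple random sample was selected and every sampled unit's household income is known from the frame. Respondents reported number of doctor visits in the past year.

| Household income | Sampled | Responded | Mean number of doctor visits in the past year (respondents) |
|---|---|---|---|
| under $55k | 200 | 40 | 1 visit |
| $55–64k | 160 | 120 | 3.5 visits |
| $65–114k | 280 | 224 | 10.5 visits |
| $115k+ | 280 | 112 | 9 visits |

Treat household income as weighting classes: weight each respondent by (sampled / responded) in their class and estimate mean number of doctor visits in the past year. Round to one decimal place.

6.8

Response rates by class: under $55k 40/200 = 20%, $55–64k 120/160 = 75%, $65–114k 224/280 = 80%, $115k+ 112/280 = 40%.
Weighting each respondent by the inverse class response rate inflates each class back to its sampled size, so the class weight is n_sampled:
  under $55k: 200 × 1 = 200
  $55–64k: 160 × 3.5 = 560
  $65–114k: 280 × 10.5 = 2940
  $115k+: 280 × 9 = 2520
Adjusted estimate = 6220 / 920 = 6.76087 → 6.8.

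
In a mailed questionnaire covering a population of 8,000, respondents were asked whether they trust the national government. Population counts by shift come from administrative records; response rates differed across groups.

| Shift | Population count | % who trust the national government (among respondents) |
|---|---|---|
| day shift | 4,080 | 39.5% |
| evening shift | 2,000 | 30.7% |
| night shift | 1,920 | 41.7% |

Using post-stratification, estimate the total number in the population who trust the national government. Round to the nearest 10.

Each cell contributes its population count × the respondent rate:
  day shift: 4,080 × 39.5% = 1611.6
  evening shift: 2,000 × 30.7% = 614
  night shift: 1,920 × 41.7% = 800.64
Estimated total = 3026.24 → 3,030.

3,030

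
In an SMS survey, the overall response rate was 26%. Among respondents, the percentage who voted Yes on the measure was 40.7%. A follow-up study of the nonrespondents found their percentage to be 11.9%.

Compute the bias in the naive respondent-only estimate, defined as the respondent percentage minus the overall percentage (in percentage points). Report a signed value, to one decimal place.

Nonresponse fraction = 1 − 0.26 = 0.74.
Bias = (nonresponse fraction) × (respondent percentage − nonrespondent percentage)
     = 0.74 × (40.7 − 11.9) = 0.74 × 28.8 = 21.312.

+21.3 percentage points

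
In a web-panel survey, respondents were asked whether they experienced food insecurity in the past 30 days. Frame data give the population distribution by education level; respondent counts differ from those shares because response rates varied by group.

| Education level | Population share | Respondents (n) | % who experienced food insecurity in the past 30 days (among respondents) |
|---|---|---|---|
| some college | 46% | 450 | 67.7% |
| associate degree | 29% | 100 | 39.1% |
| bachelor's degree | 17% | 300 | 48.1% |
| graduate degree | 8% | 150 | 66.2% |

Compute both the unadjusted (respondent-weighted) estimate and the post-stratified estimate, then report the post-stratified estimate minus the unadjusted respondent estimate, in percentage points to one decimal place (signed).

-2.8 percentage points

Unadjusted (pooled respondent) estimate weights by respondent counts:
  (450/1000)×67.7 + (100/1000)×39.1 + (300/1000)×48.1 + (150/1000)×66.2 = 58.735%
Reweighting by population education level shares:
  0.46×67.7 + 0.29×39.1 + 0.17×48.1 + 0.08×66.2 = 55.954%
Difference = 55.954 − 58.735 = -2.781 pp.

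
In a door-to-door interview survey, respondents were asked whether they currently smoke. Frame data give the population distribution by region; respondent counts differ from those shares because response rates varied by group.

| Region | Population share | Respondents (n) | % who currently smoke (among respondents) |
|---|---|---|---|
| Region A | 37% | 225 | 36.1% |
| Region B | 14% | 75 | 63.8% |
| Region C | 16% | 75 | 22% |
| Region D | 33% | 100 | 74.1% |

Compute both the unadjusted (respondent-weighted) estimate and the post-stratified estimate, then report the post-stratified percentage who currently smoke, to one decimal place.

Without adjustment, the pooled respondent share is:
  (225/475)×36.1 + (75/475)×63.8 + (75/475)×22 + (100/475)×74.1 = 46.2474%
Post-stratified estimate weights by population shares:
  0.37×36.1 + 0.14×63.8 + 0.16×22 + 0.33×74.1 = 50.262%

50.3%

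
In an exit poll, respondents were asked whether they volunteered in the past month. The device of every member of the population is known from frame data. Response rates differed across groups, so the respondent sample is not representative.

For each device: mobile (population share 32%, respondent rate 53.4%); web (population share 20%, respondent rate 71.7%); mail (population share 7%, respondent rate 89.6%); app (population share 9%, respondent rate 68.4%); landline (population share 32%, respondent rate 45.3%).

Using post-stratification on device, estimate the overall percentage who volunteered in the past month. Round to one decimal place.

58.4%

Each cell contributes population-share × respondent value:
  mobile: 0.32 × 53.4 = 17.088
  web: 0.2 × 71.7 = 14.34
  mail: 0.07 × 89.6 = 6.272
  app: 0.09 × 68.4 = 6.156
  landline: 0.32 × 45.3 = 14.496
Post-stratified estimate = 58.352 → 58.4%.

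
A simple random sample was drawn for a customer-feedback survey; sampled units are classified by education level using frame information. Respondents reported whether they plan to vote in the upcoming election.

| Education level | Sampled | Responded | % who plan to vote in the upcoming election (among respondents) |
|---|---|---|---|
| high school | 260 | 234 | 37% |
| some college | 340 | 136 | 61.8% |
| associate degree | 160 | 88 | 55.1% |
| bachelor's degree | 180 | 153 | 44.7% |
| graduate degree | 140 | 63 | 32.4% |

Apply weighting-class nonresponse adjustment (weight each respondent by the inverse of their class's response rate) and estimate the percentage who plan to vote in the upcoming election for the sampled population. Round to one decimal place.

48.2%

Class response rates: high school 234/260 = 90%, some college 136/340 = 40%, associate degree 88/160 = 55%, bachelor's degree 153/180 = 85%, graduate degree 63/140 = 45%.
With weight = n_sampled/n_responded per class, the weighted class total is n_sampled:
  high school: 260 × 37 = 9620
  some college: 340 × 61.8 = 21,012
  associate degree: 160 × 55.1 = 8816
  bachelor's degree: 180 × 44.7 = 8046
  graduate degree: 140 × 32.4 = 4536
Adjusted estimate = 52,030 / 1,080 = 48.1759 → 48.2%.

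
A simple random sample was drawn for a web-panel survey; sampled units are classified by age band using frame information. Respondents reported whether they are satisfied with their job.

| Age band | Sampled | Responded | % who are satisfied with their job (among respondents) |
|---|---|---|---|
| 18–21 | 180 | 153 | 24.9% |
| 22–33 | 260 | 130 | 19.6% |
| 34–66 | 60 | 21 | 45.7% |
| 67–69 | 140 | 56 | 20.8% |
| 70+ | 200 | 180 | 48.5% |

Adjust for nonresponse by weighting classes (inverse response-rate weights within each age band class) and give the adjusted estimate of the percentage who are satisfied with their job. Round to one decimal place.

Class response rates: 18–21 153/180 = 85%, 22–33 130/260 = 50%, 34–66 21/60 = 35%, 67–69 56/140 = 40%, 70+ 180/200 = 90%.
With weight = n_sampled/n_responded per class, the weighted class total is n_sampled:
  18–21: 180 × 24.9 = 4482
  22–33: 260 × 19.6 = 5096
  34–66: 60 × 45.7 = 2742
  67–69: 140 × 20.8 = 2912
  70+: 200 × 48.5 = 9700
Adjusted estimate = 24,932 / 840 = 29.681 → 29.7%.

29.7%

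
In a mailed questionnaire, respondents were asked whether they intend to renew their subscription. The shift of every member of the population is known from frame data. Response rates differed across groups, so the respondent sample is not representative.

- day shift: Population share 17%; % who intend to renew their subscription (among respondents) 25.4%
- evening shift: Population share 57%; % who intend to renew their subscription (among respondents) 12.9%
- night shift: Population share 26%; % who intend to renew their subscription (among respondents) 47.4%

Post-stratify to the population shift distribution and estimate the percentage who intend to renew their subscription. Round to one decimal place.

24.0%

Each cell contributes population-share × respondent value:
  day shift: 0.17 × 25.4 = 4.318
  evening shift: 0.57 × 12.9 = 7.353
  night shift: 0.26 × 47.4 = 12.324
Post-stratified estimate = 23.995 → 24.0%.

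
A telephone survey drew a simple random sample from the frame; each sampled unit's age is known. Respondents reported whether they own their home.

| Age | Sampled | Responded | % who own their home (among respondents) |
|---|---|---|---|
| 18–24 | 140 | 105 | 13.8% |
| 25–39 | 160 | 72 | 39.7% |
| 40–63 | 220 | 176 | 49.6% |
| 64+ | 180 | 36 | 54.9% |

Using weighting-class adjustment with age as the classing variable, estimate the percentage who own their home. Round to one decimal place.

Response rates by class: 18–24 105/140 = 75%, 25–39 72/160 = 45%, 40–63 176/220 = 80%, 64+ 36/180 = 20%.
Weighting each respondent by the inverse class response rate inflates each class back to its sampled size, so the class weight is n_sampled:
  18–24: 140 × 13.8 = 1932
  25–39: 160 × 39.7 = 6352
  40–63: 220 × 49.6 = 10,912
  64+: 180 × 54.9 = 9882
Adjusted estimate = 29,078 / 700 = 41.54 → 41.5%.

41.5%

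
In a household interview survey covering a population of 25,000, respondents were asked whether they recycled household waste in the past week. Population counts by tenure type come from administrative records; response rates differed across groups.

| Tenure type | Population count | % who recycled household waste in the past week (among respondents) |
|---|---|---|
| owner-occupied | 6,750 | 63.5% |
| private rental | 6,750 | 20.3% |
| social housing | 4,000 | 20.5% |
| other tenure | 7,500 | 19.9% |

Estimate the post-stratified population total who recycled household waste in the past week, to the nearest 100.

Estimated count per cell = population count × respondent percentage:
  owner-occupied: 6,750 × 63.5% = 4286.25
  private rental: 6,750 × 20.3% = 1370.25
  social housing: 4,000 × 20.5% = 820
  other tenure: 7,500 × 19.9% = 1492.5
Estimated total = 7969 → 8,000.

8,000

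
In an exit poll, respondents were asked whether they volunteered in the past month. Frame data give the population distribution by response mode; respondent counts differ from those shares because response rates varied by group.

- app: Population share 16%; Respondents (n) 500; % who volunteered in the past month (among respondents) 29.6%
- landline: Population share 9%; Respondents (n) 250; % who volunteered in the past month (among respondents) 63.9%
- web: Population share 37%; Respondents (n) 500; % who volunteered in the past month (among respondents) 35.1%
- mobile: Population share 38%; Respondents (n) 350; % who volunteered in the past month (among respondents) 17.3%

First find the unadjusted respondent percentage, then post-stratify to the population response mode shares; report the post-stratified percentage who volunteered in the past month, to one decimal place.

30.0%

Naive respondent-only estimate (weights = respondent counts):
  (500/1600)×29.6 + (250/1600)×63.9 + (500/1600)×35.1 + (350/1600)×17.3 = 33.9875%
Post-stratifying to population shares instead:
  0.16×29.6 + 0.09×63.9 + 0.37×35.1 + 0.38×17.3 = 30.048%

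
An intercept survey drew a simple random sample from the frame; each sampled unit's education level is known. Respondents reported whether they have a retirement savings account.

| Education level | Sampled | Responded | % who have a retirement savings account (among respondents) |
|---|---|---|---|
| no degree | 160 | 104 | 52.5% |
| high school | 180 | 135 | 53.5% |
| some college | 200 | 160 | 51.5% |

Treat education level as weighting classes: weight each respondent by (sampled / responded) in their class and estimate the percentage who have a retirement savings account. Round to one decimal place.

52.5%

Response rates by class: no degree 104/160 = 65%, high school 135/180 = 75%, some college 160/200 = 80%.
Weighting each respondent by the inverse class response rate inflates each class back to its sampled size, so the class weight is n_sampled:
  no degree: 160 × 52.5 = 8400
  high school: 180 × 53.5 = 9630
  some college: 200 × 51.5 = 10,300
Adjusted estimate = 28,330 / 540 = 52.463 → 52.5%.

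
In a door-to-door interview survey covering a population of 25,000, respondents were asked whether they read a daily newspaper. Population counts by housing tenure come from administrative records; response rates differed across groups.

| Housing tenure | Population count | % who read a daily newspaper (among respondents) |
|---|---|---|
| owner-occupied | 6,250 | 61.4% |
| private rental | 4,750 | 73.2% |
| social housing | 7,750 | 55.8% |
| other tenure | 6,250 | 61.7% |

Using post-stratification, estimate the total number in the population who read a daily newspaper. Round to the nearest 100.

Estimated count per cell = population count × respondent percentage:
  owner-occupied: 6,250 × 61.4% = 3837.5
  private rental: 4,750 × 73.2% = 3477
  social housing: 7,750 × 55.8% = 4324.5
  other tenure: 6,250 × 61.7% = 3856.25
Estimated total = 15495.2 → 15,500.

15,500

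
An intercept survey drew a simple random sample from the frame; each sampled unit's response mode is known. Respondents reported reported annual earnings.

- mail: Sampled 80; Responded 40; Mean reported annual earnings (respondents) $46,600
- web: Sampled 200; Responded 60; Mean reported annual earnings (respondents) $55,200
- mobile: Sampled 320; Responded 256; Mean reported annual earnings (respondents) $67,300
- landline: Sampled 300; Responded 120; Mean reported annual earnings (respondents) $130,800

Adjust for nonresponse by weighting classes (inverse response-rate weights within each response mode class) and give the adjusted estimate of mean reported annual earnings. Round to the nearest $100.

Response rates by class: mail 40/80 = 50%, web 60/200 = 30%, mobile 256/320 = 80%, landline 120/300 = 40%.
Each respondent's weight = sampled/responded in their class; summing within a class gives n_sampled, so:
  mail: 80 × 46,600 = 3,728,000
  web: 200 × 55,200 = 11,040,000
  mobile: 320 × 67,300 = 21,536,000
  landline: 300 × 130,800 = 39,240,000
Adjusted estimate = 75,544,000 / 900 = 83937.8 → $83,900.

$83,900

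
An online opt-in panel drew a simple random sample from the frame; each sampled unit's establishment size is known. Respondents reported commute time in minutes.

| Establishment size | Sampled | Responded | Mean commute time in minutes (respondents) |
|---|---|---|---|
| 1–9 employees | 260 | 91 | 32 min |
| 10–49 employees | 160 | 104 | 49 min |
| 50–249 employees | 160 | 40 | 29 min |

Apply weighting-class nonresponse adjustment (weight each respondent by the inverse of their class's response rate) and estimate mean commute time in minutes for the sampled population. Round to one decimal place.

35.9

Response rates by class: 1–9 employees 91/260 = 35%, 10–49 employees 104/160 = 65%, 50–249 employees 40/160 = 25%.
Each respondent's weight = sampled/responded in their class; summing within a class gives n_sampled, so:
  1–9 employees: 260 × 32 = 8320
  10–49 employees: 160 × 49 = 7840
  50–249 employees: 160 × 29 = 4640
Adjusted estimate = 20,800 / 580 = 35.8621 → 35.9.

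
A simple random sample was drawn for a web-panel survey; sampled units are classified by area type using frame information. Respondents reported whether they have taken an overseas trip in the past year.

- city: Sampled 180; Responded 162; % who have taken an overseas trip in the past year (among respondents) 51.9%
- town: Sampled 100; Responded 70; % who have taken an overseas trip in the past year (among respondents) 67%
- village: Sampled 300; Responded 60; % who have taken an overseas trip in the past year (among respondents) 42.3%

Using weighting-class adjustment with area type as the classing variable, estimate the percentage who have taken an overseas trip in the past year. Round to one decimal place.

49.5%

Class response rates: city 162/180 = 90%, town 70/100 = 70%, village 60/300 = 20%.
With weight = n_sampled/n_responded per class, the weighted class total is n_sampled:
  city: 180 × 51.9 = 9342
  town: 100 × 67 = 6700
  village: 300 × 42.3 = 12,690
Adjusted estimate = 28,732 / 580 = 49.5379 → 49.5%.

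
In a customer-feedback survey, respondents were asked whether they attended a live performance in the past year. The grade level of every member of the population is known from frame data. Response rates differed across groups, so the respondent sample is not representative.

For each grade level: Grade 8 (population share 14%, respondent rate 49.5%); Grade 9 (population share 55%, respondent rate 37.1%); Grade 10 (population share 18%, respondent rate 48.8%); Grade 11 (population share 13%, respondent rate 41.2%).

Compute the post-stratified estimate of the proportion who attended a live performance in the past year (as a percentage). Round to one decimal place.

Reweight to the known grade level distribution:
  Grade 8: 0.14 × 49.5 = 6.93
  Grade 9: 0.55 × 37.1 = 20.405
  Grade 10: 0.18 × 48.8 = 8.784
  Grade 11: 0.13 × 41.2 = 5.356
Post-stratified estimate = 41.475 → 41.5%.

41.5%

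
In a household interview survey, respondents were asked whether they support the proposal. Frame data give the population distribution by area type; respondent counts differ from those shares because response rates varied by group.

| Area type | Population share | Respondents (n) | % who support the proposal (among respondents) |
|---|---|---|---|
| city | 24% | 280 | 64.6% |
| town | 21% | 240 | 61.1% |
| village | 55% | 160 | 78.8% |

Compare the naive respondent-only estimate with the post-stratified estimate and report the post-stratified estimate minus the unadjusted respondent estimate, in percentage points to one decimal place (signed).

Without adjustment, the pooled respondent share is:
  (280/680)×64.6 + (240/680)×61.1 + (160/680)×78.8 = 66.7059%
Post-stratified estimate weights by population shares:
  0.24×64.6 + 0.21×61.1 + 0.55×78.8 = 71.675%
Difference = 71.675 − 66.7059 = 4.9691 pp.

+5.0 percentage points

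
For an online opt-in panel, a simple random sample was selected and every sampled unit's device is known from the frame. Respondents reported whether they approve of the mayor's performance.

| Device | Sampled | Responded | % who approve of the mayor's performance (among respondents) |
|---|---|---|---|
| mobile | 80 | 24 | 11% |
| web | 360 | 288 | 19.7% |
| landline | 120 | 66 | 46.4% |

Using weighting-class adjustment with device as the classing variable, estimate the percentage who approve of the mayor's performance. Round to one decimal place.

24.2%

Response rates by class: mobile 24/80 = 30%, web 288/360 = 80%, landline 66/120 = 55%.
With weight = n_sampled/n_responded per class, the weighted class total is n_sampled:
  mobile: 80 × 11 = 880
  web: 360 × 19.7 = 7092
  landline: 120 × 46.4 = 5568
Adjusted estimate = 13,540 / 560 = 24.1786 → 24.2%.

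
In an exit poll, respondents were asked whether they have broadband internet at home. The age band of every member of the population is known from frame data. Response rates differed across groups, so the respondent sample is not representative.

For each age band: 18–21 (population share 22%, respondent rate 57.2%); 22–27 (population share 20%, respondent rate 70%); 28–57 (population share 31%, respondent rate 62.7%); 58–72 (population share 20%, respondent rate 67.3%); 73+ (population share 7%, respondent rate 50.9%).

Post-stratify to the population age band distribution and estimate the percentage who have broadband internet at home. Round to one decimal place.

63.0%

Weight each group's respondent value by its population share:
  18–21: 0.22 × 57.2 = 12.584
  22–27: 0.2 × 70 = 14
  28–57: 0.31 × 62.7 = 19.437
  58–72: 0.2 × 67.3 = 13.46
  73+: 0.07 × 50.9 = 3.563
Post-stratified estimate = 63.044 → 63.0%.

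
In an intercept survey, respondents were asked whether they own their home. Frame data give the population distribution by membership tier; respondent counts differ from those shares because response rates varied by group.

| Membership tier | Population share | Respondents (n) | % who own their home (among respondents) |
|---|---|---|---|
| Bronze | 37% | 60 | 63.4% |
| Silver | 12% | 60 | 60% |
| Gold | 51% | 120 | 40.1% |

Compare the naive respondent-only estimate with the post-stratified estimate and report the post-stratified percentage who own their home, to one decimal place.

51.1%

Without adjustment, the pooled respondent share is:
  (60/240)×63.4 + (60/240)×60 + (120/240)×40.1 = 50.9%
Post-stratifying to population shares instead:
  0.37×63.4 + 0.12×60 + 0.51×40.1 = 51.109%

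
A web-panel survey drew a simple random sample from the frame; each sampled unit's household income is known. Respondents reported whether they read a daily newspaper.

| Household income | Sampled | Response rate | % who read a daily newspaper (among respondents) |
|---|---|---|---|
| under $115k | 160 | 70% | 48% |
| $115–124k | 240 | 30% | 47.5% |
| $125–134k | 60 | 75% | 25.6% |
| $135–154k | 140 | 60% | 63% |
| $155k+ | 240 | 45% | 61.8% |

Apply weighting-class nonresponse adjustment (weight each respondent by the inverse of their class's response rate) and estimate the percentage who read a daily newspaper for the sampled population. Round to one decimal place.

Each respondent's weight = sampled/responded in their class; summing within a class gives n_sampled, so:
  under $115k: 160 × 48 = 7680
  $115–124k: 240 × 47.5 = 11,400
  $125–134k: 60 × 25.6 = 1536
  $135–154k: 140 × 63 = 8820
  $155k+: 240 × 61.8 = 14,832
Adjusted estimate = 44,268 / 840 = 52.7 → 52.7%.

52.7%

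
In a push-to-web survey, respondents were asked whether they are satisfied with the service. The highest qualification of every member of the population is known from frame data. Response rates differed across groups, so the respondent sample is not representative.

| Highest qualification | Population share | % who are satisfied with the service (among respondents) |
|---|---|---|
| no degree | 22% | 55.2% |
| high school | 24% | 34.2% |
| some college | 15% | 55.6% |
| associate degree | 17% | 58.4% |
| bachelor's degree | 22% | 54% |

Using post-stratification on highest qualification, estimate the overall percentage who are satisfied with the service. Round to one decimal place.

50.5%

Weight each group's respondent value by its population share:
  no degree: 0.22 × 55.2 = 12.144
  high school: 0.24 × 34.2 = 8.208
  some college: 0.15 × 55.6 = 8.34
  associate degree: 0.17 × 58.4 = 9.928
  bachelor's degree: 0.22 × 54 = 11.88
Post-stratified estimate = 50.5 → 50.5%.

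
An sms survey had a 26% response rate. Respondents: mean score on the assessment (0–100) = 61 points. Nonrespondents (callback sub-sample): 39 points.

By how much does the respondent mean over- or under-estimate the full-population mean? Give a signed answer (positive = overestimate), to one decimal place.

Nonresponse fraction = 1 − 0.26 = 0.74.
Bias = (nonresponse fraction) × (respondent mean − nonrespondent mean)
     = 0.74 × (61 − 39) = 0.74 × 22 = 16.28.

+16.3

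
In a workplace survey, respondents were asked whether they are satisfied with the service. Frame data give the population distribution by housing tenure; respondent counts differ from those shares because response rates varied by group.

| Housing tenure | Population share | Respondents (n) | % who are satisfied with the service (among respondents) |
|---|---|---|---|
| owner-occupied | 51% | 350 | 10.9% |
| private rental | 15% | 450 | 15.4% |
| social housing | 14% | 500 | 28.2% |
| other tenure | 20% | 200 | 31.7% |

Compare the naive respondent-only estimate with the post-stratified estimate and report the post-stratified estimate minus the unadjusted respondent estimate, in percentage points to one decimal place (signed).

Naive respondent-only estimate (weights = respondent counts):
  (350/1500)×10.9 + (450/1500)×15.4 + (500/1500)×28.2 + (200/1500)×31.7 = 20.79%
Post-stratifying to population shares instead:
  0.51×10.9 + 0.15×15.4 + 0.14×28.2 + 0.2×31.7 = 18.157%
Difference = 18.157 − 20.79 = -2.633 pp.

-2.6 percentage points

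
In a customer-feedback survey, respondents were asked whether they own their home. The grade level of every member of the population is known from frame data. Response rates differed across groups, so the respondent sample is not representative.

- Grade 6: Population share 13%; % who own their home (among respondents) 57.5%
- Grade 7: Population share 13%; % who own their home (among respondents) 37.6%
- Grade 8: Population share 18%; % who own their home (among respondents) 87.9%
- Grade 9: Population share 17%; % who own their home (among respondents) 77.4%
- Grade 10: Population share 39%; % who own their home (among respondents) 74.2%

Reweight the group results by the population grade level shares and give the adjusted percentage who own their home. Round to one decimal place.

Post-stratification weights by population share, not respondent share:
  Grade 6: 0.13 × 57.5 = 7.475
  Grade 7: 0.13 × 37.6 = 4.888
  Grade 8: 0.18 × 87.9 = 15.822
  Grade 9: 0.17 × 77.4 = 13.158
  Grade 10: 0.39 × 74.2 = 28.938
Post-stratified estimate = 70.281 → 70.3%.

70.3%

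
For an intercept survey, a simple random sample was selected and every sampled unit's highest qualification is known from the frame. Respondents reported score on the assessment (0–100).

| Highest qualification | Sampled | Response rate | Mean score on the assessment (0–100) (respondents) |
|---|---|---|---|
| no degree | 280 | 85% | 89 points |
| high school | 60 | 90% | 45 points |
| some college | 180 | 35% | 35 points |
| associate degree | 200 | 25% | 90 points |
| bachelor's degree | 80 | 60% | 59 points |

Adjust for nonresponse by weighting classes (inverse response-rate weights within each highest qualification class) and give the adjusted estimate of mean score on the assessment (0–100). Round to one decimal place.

70.8

Inverse-response-rate weighting restores each class to its sampled count, so class totals weight by n_sampled:
  no degree: 280 × 89 = 24,920
  high school: 60 × 45 = 2700
  some college: 180 × 35 = 6300
  associate degree: 200 × 90 = 18,000
  bachelor's degree: 80 × 59 = 4720
Adjusted estimate = 56,640 / 800 = 70.8 → 70.8.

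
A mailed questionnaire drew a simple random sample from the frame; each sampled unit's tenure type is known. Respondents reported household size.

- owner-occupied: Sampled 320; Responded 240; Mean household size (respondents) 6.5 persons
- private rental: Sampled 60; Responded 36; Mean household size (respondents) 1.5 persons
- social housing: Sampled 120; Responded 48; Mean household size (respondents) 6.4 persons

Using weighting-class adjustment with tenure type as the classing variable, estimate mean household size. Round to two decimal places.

Class response rates: owner-occupied 240/320 = 75%, private rental 36/60 = 60%, social housing 48/120 = 40%.
Inverse-response-rate weighting restores each class to its sampled count, so class totals weight by n_sampled:
  owner-occupied: 320 × 6.5 = 2080
  private rental: 60 × 1.5 = 90
  social housing: 120 × 6.4 = 768
Adjusted estimate = 2938 / 500 = 5.876 → 5.88.

5.88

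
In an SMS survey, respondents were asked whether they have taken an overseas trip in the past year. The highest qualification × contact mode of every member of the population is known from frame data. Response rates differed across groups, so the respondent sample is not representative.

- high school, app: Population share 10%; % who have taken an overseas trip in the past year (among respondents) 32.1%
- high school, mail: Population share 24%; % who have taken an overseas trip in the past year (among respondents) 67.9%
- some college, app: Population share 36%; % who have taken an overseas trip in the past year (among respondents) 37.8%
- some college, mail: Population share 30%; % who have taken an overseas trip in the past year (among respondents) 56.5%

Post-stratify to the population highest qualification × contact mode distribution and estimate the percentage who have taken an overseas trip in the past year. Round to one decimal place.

Weight each group's respondent value by its population share:
  high school, app: 0.1 × 32.1 = 3.21
  high school, mail: 0.24 × 67.9 = 16.296
  some college, app: 0.36 × 37.8 = 13.608
  some college, mail: 0.3 × 56.5 = 16.95
Post-stratified estimate = 50.064 → 50.1%.

50.1%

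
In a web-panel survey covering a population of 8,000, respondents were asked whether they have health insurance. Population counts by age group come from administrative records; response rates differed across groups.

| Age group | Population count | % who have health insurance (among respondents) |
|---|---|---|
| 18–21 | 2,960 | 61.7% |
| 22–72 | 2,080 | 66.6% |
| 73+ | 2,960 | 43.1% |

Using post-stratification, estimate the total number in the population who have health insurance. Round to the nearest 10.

Each cell contributes its population count × the respondent rate:
  18–21: 2,960 × 61.7% = 1826.32
  22–72: 2,080 × 66.6% = 1385.28
  73+: 2,960 × 43.1% = 1275.76
Estimated total = 4487.36 → 4,490.

4,490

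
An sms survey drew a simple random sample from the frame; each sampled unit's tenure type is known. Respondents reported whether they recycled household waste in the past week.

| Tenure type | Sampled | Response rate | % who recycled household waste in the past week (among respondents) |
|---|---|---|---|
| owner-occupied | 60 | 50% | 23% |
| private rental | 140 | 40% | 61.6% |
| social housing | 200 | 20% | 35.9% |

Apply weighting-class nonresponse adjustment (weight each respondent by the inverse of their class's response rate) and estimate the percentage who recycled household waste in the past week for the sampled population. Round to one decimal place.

With weight = n_sampled/n_responded per class, the weighted class total is n_sampled:
  owner-occupied: 60 × 23 = 1380
  private rental: 140 × 61.6 = 8624
  social housing: 200 × 35.9 = 7180
Adjusted estimate = 17,184 / 400 = 42.96 → 43.0%.

43.0%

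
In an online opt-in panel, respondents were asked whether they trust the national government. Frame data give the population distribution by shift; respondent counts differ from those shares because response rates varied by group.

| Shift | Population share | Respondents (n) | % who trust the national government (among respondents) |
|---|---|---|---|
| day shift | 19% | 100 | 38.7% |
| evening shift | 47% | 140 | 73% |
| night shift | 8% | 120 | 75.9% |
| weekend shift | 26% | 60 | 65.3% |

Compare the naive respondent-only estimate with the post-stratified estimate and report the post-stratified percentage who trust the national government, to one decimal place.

64.7%

Naive respondent-only estimate (weights = respondent counts):
  (100/420)×38.7 + (140/420)×73 + (120/420)×75.9 + (60/420)×65.3 = 64.5619%
Reweighting by population shift shares:
  0.19×38.7 + 0.47×73 + 0.08×75.9 + 0.26×65.3 = 64.713%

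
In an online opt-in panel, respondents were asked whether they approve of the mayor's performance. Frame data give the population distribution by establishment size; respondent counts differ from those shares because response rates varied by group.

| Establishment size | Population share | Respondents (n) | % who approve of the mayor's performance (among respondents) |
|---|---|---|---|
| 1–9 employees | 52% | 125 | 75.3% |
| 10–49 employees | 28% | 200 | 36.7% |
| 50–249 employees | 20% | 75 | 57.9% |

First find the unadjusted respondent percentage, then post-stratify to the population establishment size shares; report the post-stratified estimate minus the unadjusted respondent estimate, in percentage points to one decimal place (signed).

Unadjusted (pooled respondent) estimate weights by respondent counts:
  (125/400)×75.3 + (200/400)×36.7 + (75/400)×57.9 = 52.7375%
Post-stratifying to population shares instead:
  0.52×75.3 + 0.28×36.7 + 0.2×57.9 = 61.012%
Difference = 61.012 − 52.7375 = 8.2745 pp.

+8.3 percentage points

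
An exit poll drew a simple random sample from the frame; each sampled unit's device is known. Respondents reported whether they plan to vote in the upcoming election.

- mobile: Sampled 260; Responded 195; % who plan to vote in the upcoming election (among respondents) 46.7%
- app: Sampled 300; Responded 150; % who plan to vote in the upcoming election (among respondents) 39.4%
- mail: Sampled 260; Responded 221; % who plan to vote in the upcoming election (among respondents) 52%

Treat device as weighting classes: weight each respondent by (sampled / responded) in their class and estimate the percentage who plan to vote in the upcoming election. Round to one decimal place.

Response rates by class: mobile 195/260 = 75%, app 150/300 = 50%, mail 221/260 = 85%.
Weighting each respondent by the inverse class response rate inflates each class back to its sampled size, so the class weight is n_sampled:
  mobile: 260 × 46.7 = 12,142
  app: 300 × 39.4 = 11,820
  mail: 260 × 52 = 13,520
Adjusted estimate = 37,482 / 820 = 45.7098 → 45.7%.

45.7%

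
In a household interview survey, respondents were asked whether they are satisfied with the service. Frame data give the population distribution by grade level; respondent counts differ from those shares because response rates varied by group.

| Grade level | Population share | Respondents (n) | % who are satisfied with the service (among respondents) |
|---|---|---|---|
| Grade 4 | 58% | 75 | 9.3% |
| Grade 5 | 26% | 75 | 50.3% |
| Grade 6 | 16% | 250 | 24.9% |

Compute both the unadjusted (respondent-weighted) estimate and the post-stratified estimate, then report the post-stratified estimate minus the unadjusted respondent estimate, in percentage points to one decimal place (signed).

Unadjusted (pooled respondent) estimate weights by respondent counts:
  (75/400)×9.3 + (75/400)×50.3 + (250/400)×24.9 = 26.7375%
Post-stratified estimate weights by population shares:
  0.58×9.3 + 0.26×50.3 + 0.16×24.9 = 22.456%
Difference = 22.456 − 26.7375 = -4.2815 pp.

-4.3 percentage points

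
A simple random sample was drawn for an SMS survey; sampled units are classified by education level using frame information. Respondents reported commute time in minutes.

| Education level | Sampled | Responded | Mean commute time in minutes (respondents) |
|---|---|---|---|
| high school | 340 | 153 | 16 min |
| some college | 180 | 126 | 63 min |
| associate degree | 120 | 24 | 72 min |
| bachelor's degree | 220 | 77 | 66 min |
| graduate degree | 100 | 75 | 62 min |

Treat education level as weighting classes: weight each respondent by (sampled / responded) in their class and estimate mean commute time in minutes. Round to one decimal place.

48.1

Response rates by class: high school 153/340 = 45%, some college 126/180 = 70%, associate degree 24/120 = 20%, bachelor's degree 77/220 = 35%, graduate degree 75/100 = 75%.
Each respondent's weight = sampled/responded in their class; summing within a class gives n_sampled, so:
  high school: 340 × 16 = 5440
  some college: 180 × 63 = 11,340
  associate degree: 120 × 72 = 8640
  bachelor's degree: 220 × 66 = 14,520
  graduate degree: 100 × 62 = 6200
Adjusted estimate = 46,140 / 960 = 48.0625 → 48.1.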